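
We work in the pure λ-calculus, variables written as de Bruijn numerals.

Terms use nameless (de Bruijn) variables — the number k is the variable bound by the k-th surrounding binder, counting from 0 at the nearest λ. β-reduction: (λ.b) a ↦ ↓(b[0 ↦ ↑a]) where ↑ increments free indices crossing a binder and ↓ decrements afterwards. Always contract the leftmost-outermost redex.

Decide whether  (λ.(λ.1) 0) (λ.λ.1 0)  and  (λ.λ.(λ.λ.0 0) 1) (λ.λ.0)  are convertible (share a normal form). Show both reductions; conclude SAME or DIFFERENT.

Term A:
  start: (λ.(λ.1) 0) (λ.λ.1 0)
  step 1: (λ.λ.λ.1 0) (λ.λ.1 0)
  step 2: λ.λ.1 0

Term B:
  start: (λ.λ.(λ.λ.0 0) 1) (λ.λ.0)
  step 1: λ.(λ.λ.0 0) (λ.λ.0)
  step 2: λ.λ.0 0

Answer: DIFFERENT — A ⇓ λ.λ.1 0, B ⇓ λ.λ.0 0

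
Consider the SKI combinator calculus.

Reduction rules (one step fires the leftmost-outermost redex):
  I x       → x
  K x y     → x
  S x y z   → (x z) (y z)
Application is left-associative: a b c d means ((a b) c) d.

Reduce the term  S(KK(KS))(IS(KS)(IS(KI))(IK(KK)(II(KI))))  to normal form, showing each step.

Answer: normal form = SK(S(S(KI)(KK)))  (in 7 steps)

Reduction:
  start: S(KK(KS))(IS(KS)(IS(KI))(IK(KK)(II(KI))))
  →1  SK(IS(KS)(IS(KI))(IK(KK)(II(KI))))
  →2  SK(S(KS)(IS(KI))(IK(KK)(II(KI))))
  →3  SK(KS(IK(KK)(II(KI)))(IS(KI)(IK(KK)(II(KI)))))
  →4  SK(S(IS(KI)(IK(KK)(II(KI)))))
  →5  SK(S(S(KI)(IK(KK)(II(KI)))))
  →6  SK(S(S(KI)(K(KK)(II(KI)))))
  →7  SK(S(S(KI)(KK)))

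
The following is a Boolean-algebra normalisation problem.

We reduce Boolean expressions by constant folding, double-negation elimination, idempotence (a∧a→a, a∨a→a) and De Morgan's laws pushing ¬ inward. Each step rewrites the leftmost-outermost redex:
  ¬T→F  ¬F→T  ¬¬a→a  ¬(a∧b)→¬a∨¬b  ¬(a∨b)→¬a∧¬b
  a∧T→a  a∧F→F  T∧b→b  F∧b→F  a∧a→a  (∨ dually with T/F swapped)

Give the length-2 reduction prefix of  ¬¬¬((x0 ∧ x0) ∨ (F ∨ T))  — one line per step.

  start: ¬¬¬((x0 ∧ x0) ∨ (F ∨ T))
  →1  ¬((x0 ∧ x0) ∨ (F ∨ T))
  →2  ¬(x0 ∧ x0) ∧ ¬(F ∨ T)

Answer: after 2 steps: ¬(x0 ∧ x0) ∧ ¬(F ∨ T)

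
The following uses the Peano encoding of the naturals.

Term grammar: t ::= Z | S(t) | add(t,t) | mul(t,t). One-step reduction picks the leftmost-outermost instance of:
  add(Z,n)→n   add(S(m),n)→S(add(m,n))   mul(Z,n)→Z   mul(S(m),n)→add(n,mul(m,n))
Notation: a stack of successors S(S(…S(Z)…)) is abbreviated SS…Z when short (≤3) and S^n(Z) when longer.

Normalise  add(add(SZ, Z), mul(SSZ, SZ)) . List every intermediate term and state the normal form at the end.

  start: add(add(SZ, Z), mul(SSZ, SZ))
  [1] add(S(add(Z, Z)), mul(SSZ, SZ))
  [2] S(add(add(Z, Z), mul(SSZ, SZ)))
  [3] S(add(Z, mul(SSZ, SZ)))
  [4] S(mul(SSZ, SZ))
  [5] S(add(SZ, mul(SZ, SZ)))
  [6] S(S(add(Z, mul(SZ, SZ))))
  [7] S(S(mul(SZ, SZ)))
  [8] S(S(add(SZ, mul(Z, SZ))))
  [9] S(S(S(add(Z, mul(Z, SZ)))))
  [10] S(S(S(mul(Z, SZ))))
  [11] SSSZ

Answer: normal form = SSSZ  (in 11 steps)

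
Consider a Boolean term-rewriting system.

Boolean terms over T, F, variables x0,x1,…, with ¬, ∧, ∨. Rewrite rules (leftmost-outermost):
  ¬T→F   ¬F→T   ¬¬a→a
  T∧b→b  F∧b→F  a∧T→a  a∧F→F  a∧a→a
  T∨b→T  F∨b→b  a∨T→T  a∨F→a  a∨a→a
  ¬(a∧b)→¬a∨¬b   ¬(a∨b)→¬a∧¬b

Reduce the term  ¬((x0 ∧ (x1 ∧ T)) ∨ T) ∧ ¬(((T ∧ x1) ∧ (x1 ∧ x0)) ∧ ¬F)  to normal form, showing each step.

Answer: normal form = F  (in 8 steps)

Derivation:
  start: ¬((x0 ∧ (x1 ∧ T)) ∨ T) ∧ ¬(((T ∧ x1) ∧ (x1 ∧ x0)) ∧ ¬F)
  [1] (¬(x0 ∧ (x1 ∧ T)) ∧ ¬T) ∧ ¬(((T ∧ x1) ∧ (x1 ∧ x0)) ∧ ¬F)
  [2] ((¬x0 ∨ ¬(x1 ∧ T)) ∧ ¬T) ∧ ¬(((T ∧ x1) ∧ (x1 ∧ x0)) ∧ ¬F)
  [3] ((¬x0 ∨ (¬x1 ∨ ¬T)) ∧ ¬T) ∧ ¬(((T ∧ x1) ∧ (x1 ∧ x0)) ∧ ¬F)
  [4] ((¬x0 ∨ (¬x1 ∨ F)) ∧ ¬T) ∧ ¬(((T ∧ x1) ∧ (x1 ∧ x0)) ∧ ¬F)
  [5] ((¬x0 ∨ ¬x1) ∧ ¬T) ∧ ¬(((T ∧ x1) ∧ (x1 ∧ x0)) ∧ ¬F)
  [6] ((¬x0 ∨ ¬x1) ∧ F) ∧ ¬(((T ∧ x1) ∧ (x1 ∧ x0)) ∧ ¬F)
  [7] F ∧ ¬(((T ∧ x1) ∧ (x1 ∧ x0)) ∧ ¬F)
  [8] F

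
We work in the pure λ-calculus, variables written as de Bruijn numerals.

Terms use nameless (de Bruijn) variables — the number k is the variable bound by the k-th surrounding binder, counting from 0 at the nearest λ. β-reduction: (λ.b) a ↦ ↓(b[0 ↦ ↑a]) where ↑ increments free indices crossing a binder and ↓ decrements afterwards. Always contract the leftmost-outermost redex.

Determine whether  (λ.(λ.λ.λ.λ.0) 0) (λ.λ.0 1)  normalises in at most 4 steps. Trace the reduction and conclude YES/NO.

Answer: YES — reaches normal form λ.λ.λ.0 in 2 ≤ 4 steps

Reduction:
  start: (λ.(λ.λ.λ.λ.0) 0) (λ.λ.0 1)
  →1  (λ.λ.λ.λ.0) (λ.λ.0 1)
  →2  λ.λ.λ.0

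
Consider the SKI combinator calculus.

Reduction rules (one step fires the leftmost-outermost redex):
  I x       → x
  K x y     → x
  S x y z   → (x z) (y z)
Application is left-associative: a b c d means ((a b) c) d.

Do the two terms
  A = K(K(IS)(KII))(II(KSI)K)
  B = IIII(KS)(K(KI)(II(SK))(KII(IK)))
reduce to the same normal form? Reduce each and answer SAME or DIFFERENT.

Term A:
  start: K(K(IS)(KII))(II(KSI)K)
  [1] K(IS)(KII)
  [2] IS
  [3] S

Term B:
  start: IIII(KS)(K(KI)(II(SK))(KII(IK)))
  [1] III(KS)(K(KI)(II(SK))(KII(IK)))
  [2] II(KS)(K(KI)(II(SK))(KII(IK)))
  [3] I(KS)(K(KI)(II(SK))(KII(IK)))
  [4] KS(K(KI)(II(SK))(KII(IK)))
  [5] S

Answer: SAME — A ⇓ S, B ⇓ S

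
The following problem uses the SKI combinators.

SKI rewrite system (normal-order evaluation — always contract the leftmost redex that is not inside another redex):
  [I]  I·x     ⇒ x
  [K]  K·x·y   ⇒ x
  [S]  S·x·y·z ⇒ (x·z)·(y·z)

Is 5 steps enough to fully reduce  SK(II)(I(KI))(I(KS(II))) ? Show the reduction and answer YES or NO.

Answer: YES — reaches normal form I in 4 ≤ 5 steps

Reduction:
  start: SK(II)(I(KI))(I(KS(II)))
  →1  K(I(KI))(II(I(KI)))(I(KS(II)))
  →2  I(KI)(I(KS(II)))
  →3  KI(I(KS(II)))
  →4  I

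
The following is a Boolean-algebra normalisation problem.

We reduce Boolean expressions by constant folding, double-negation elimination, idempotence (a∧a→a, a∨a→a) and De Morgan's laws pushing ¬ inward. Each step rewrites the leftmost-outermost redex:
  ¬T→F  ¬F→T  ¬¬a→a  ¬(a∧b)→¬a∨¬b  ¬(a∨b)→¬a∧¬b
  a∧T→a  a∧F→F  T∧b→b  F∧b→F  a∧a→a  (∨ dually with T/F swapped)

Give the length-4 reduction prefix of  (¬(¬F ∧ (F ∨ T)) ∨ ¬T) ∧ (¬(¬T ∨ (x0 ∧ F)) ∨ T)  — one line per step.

  start: (¬(¬F ∧ (F ∨ T)) ∨ ¬T) ∧ (¬(¬T ∨ (x0 ∧ F)) ∨ T)
  [1] ((¬¬F ∨ ¬(F ∨ T)) ∨ ¬T) ∧ (¬(¬T ∨ (x0 ∧ F)) ∨ T)
  [2] ((F ∨ ¬(F ∨ T)) ∨ ¬T) ∧ (¬(¬T ∨ (x0 ∧ F)) ∨ T)
  [3] (¬(F ∨ T) ∨ ¬T) ∧ (¬(¬T ∨ (x0 ∧ F)) ∨ T)
  [4] ((¬F ∧ ¬T) ∨ ¬T) ∧ (¬(¬T ∨ (x0 ∧ F)) ∨ T)

Answer: after 4 steps: ((¬F ∧ ¬T) ∨ ¬T) ∧ (¬(¬T ∨ (x0 ∧ F)) ∨ T)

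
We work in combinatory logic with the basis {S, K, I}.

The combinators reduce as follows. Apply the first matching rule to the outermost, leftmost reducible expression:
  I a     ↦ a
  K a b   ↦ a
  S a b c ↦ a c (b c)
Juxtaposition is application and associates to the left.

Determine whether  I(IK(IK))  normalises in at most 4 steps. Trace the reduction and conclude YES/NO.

  start: I(IK(IK))
  [1] IK(IK)
  [2] K(IK)
  [3] KK

Answer: YES — reaches normal form KK in 3 ≤ 4 steps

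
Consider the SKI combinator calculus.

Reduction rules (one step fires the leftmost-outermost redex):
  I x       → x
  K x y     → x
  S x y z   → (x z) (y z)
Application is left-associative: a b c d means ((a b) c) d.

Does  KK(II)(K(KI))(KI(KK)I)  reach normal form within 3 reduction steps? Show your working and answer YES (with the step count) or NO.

Answer: YES — reaches normal form K(KI) in 2 ≤ 3 steps

Derivation:
  start: KK(II)(K(KI))(KI(KK)I)
  step 1: K(K(KI))(KI(KK)I)
  step 2: K(KI)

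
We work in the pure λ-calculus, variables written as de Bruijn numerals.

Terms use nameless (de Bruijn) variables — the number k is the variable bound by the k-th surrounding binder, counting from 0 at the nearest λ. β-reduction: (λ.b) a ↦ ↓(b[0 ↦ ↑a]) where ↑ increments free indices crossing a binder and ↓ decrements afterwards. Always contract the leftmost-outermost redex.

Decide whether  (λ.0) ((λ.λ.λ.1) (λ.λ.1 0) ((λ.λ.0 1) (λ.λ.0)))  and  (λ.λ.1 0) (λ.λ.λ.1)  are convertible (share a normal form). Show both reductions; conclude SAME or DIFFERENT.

Answer: DIFFERENT — A ⇓ λ.λ.0 (λ.λ.0), B ⇓ λ.λ.λ.1

Reduction:
Term A:
  start: (λ.0) ((λ.λ.λ.1) (λ.λ.1 0) ((λ.λ.0 1) (λ.λ.0)))
  [1] (λ.λ.λ.1) (λ.λ.1 0) ((λ.λ.0 1) (λ.λ.0))
  [2] (λ.λ.1) ((λ.λ.0 1) (λ.λ.0))
  [3] λ.(λ.λ.0 1) (λ.λ.0)
  [4] λ.λ.0 (λ.λ.0)

Term B:
  start: (λ.λ.1 0) (λ.λ.λ.1)
  [1] λ.(λ.λ.λ.1) 0
  [2] λ.λ.λ.1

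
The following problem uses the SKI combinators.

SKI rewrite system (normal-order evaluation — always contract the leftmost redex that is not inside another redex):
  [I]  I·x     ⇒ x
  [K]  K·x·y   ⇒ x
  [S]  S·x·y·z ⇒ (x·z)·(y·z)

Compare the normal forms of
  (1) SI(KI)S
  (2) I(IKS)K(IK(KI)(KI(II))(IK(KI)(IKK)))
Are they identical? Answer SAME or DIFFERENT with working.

Answer: SAME — A ⇓ SI, B ⇓ SI

Derivation:
Term A:
  start: SI(KI)S
  [1] IS(KIS)
  [2] S(KIS)
  [3] SI

Term B:
  start: I(IKS)K(IK(KI)(KI(II))(IK(KI)(IKK)))
  [1] IKSK(IK(KI)(KI(II))(IK(KI)(IKK)))
  [2] KSK(IK(KI)(KI(II))(IK(KI)(IKK)))
  [3] S(IK(KI)(KI(II))(IK(KI)(IKK)))
  [4] S(K(KI)(KI(II))(IK(KI)(IKK)))
  [5] S(KI(IK(KI)(IKK)))
  [6] SI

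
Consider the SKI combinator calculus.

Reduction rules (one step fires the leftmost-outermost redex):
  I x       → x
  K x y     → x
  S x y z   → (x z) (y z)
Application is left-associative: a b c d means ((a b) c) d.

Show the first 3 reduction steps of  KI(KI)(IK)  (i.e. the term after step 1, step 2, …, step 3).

  start: KI(KI)(IK)
  step 1: I(IK)
  step 2: IK
  step 3: K

Answer: after 3 steps: K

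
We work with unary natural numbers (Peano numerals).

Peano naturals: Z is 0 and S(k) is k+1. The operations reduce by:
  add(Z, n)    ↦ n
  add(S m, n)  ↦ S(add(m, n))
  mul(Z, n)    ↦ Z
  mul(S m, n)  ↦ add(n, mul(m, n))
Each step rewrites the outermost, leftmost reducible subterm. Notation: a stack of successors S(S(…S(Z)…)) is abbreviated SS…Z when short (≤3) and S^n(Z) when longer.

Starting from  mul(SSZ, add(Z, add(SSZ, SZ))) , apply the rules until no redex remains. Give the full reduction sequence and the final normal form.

  start: mul(SSZ, add(Z, add(SSZ, SZ)))
  →1  add(add(Z, add(SSZ, SZ)), mul(SZ, add(Z, add(SSZ, SZ))))
  →2  add(add(SSZ, SZ), mul(SZ, add(Z, add(SSZ, SZ))))
  →3  add(S(add(SZ, SZ)), mul(SZ, add(Z, add(SSZ, SZ))))
  →4  S(add(add(SZ, SZ), mul(SZ, add(Z, add(SSZ, SZ)))))
  →5  S(add(S(add(Z, SZ)), mul(SZ, add(Z, add(SSZ, SZ)))))
  →6  S(S(add(add(Z, SZ), mul(SZ, add(Z, add(SSZ, SZ))))))
  →7  S(S(add(SZ, mul(SZ, add(Z, add(SSZ, SZ))))))
  →8  S(S(S(add(Z, mul(SZ, add(Z, add(SSZ, SZ)))))))
  →9  S(S(S(mul(SZ, add(Z, add(SSZ, SZ))))))
  →10  S(S(S(add(add(Z, add(SSZ, SZ)), mul(Z, add(Z, add(SSZ, SZ)))))))
  →11  S(S(S(add(add(SSZ, SZ), mul(Z, add(Z, add(SSZ, SZ)))))))
  →12  S(S(S(add(S(add(SZ, SZ)), mul(Z, add(Z, add(SSZ, SZ)))))))
  →13  S(S(S(S(add(add(SZ, SZ), mul(Z, add(Z, add(SSZ, SZ))))))))
  →14  S(S(S(S(add(S(add(Z, SZ)), mul(Z, add(Z, add(SSZ, SZ))))))))
  →15  S(S(S(S(S(add(add(Z, SZ), mul(Z, add(Z, add(SSZ, SZ)))))))))
  →16  S(S(S(S(S(add(SZ, mul(Z, add(Z, add(SSZ, SZ)))))))))
  →17  S(S(S(S(S(S(add(Z, mul(Z, add(Z, add(SSZ, SZ))))))))))
  →18  S(S(S(S(S(S(mul(Z, add(Z, add(SSZ, SZ)))))))))
  →19  S^6(Z)

Answer: normal form = S^6(Z)  (in 19 steps)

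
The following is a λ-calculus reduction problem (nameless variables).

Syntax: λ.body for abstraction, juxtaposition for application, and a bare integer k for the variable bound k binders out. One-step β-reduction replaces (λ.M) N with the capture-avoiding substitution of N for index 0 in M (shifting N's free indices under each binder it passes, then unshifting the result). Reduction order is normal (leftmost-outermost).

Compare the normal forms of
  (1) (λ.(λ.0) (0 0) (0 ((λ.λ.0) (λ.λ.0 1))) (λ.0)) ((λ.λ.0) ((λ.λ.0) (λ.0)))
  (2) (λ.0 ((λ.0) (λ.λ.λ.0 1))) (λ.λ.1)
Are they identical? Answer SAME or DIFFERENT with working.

Answer: DIFFERENT — A ⇓ λ.0, B ⇓ λ.λ.λ.λ.0 1

Derivation:
Term A:
  start: (λ.(λ.0) (0 0) (0 ((λ.λ.0) (λ.λ.0 1))) (λ.0)) ((λ.λ.0) ((λ.λ.0) (λ.0)))
  step 1: (λ.0) ((λ.λ.0) ((λ.λ.0) (λ.0)) ((λ.λ.0) ((λ.λ.0) (λ.0)))) ((λ.λ.0) ((λ.λ.0) (λ.0)) ((λ.λ.0) (λ.λ.0 1))) (λ.0)
  step 2: (λ.λ.0) ((λ.λ.0) (λ.0)) ((λ.λ.0) ((λ.λ.0) (λ.0))) ((λ.λ.0) ((λ.λ.0) (λ.0)) ((λ.λ.0) (λ.λ.0 1))) (λ.0)
  step 3: (λ.0) ((λ.λ.0) ((λ.λ.0) (λ.0))) ((λ.λ.0) ((λ.λ.0) (λ.0)) ((λ.λ.0) (λ.λ.0 1))) (λ.0)
  step 4: (λ.λ.0) ((λ.λ.0) (λ.0)) ((λ.λ.0) ((λ.λ.0) (λ.0)) ((λ.λ.0) (λ.λ.0 1))) (λ.0)
  step 5: (λ.0) ((λ.λ.0) ((λ.λ.0) (λ.0)) ((λ.λ.0) (λ.λ.0 1))) (λ.0)
  step 6: (λ.λ.0) ((λ.λ.0) (λ.0)) ((λ.λ.0) (λ.λ.0 1)) (λ.0)
  step 7: (λ.0) ((λ.λ.0) (λ.λ.0 1)) (λ.0)
  step 8: (λ.λ.0) (λ.λ.0 1) (λ.0)
  step 9: (λ.0) (λ.0)
  step 10: λ.0

Term B:
  start: (λ.0 ((λ.0) (λ.λ.λ.0 1))) (λ.λ.1)
  step 1: (λ.λ.1) ((λ.0) (λ.λ.λ.0 1))
  step 2: λ.(λ.0) (λ.λ.λ.0 1)
  step 3: λ.λ.λ.λ.0 1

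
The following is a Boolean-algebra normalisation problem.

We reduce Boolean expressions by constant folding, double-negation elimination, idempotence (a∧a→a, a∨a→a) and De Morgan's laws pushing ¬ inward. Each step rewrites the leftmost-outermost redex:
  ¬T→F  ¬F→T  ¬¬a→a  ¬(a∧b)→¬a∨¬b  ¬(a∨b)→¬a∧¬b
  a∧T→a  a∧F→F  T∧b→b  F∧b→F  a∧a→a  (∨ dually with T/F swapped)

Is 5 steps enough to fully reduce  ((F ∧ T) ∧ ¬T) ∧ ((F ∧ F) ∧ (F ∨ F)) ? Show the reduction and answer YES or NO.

Answer: YES — reaches normal form F in 3 ≤ 5 steps

Derivation:
  start: ((F ∧ T) ∧ ¬T) ∧ ((F ∧ F) ∧ (F ∨ F))
  step 1: (F ∧ ¬T) ∧ ((F ∧ F) ∧ (F ∨ F))
  step 2: F ∧ ((F ∧ F) ∧ (F ∨ F))
  step 3: F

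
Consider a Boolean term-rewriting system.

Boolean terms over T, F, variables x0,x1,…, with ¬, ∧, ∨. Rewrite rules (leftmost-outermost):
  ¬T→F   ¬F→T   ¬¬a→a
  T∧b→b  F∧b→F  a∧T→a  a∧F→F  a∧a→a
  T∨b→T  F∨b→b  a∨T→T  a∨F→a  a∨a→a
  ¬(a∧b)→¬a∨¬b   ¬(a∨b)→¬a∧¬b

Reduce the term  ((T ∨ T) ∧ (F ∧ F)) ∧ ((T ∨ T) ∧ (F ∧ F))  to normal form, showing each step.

Answer: normal form = F  (in 4 steps)

Working:
  start: ((T ∨ T) ∧ (F ∧ F)) ∧ ((T ∨ T) ∧ (F ∧ F))
  →1  (T ∨ T) ∧ (F ∧ F)
  →2  T ∧ (F ∧ F)
  →3  F ∧ F
  →4  F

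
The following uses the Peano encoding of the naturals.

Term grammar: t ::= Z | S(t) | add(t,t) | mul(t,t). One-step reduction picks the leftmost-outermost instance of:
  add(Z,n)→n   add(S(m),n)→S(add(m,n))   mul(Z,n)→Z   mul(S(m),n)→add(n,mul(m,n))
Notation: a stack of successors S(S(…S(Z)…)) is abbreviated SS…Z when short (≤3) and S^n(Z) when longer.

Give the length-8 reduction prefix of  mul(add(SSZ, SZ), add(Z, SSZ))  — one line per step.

  start: mul(add(SSZ, SZ), add(Z, SSZ))
  →1  mul(S(add(SZ, SZ)), add(Z, SSZ))
  →2  add(add(Z, SSZ), mul(add(SZ, SZ), add(Z, SSZ)))
  →3  add(SSZ, mul(add(SZ, SZ), add(Z, SSZ)))
  →4  S(add(SZ, mul(add(SZ, SZ), add(Z, SSZ))))
  →5  S(S(add(Z, mul(add(SZ, SZ), add(Z, SSZ)))))
  →6  S(S(mul(add(SZ, SZ), add(Z, SSZ))))
  →7  S(S(mul(S(add(Z, SZ)), add(Z, SSZ))))
  →8  S(S(add(add(Z, SSZ), mul(add(Z, SZ), add(Z, SSZ)))))

Answer: after 8 steps: S(S(add(add(Z, SSZ), mul(add(Z, SZ), add(Z, SSZ)))))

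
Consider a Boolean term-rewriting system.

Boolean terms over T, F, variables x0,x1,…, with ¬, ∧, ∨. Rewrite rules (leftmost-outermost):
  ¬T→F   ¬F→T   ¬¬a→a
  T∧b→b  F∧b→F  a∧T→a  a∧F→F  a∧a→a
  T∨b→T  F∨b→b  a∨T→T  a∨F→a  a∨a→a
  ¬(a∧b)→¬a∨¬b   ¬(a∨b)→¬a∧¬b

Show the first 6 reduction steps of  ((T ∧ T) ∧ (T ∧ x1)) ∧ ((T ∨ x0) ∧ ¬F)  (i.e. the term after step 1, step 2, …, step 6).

  start: ((T ∧ T) ∧ (T ∧ x1)) ∧ ((T ∨ x0) ∧ ¬F)
  step 1: (T ∧ (T ∧ x1)) ∧ ((T ∨ x0) ∧ ¬F)
  step 2: (T ∧ x1) ∧ ((T ∨ x0) ∧ ¬F)
  step 3: x1 ∧ ((T ∨ x0) ∧ ¬F)
  step 4: x1 ∧ (T ∧ ¬F)
  step 5: x1 ∧ ¬F
  step 6: x1 ∧ T

Answer: after 6 steps: x1 ∧ T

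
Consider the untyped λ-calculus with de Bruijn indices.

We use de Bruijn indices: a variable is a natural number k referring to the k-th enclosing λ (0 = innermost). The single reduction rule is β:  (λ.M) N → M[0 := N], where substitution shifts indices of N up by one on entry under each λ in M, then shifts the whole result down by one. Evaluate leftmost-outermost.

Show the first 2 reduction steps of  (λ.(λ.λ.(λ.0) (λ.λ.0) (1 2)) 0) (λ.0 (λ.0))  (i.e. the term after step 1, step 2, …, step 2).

Answer: after 2 steps: λ.(λ.0) (λ.λ.0) ((λ.0 (λ.0)) (λ.0 (λ.0)))

Reduction:
  start: (λ.(λ.λ.(λ.0) (λ.λ.0) (1 2)) 0) (λ.0 (λ.0))
  →1  (λ.λ.(λ.0) (λ.λ.0) (1 (λ.0 (λ.0)))) (λ.0 (λ.0))
  →2  λ.(λ.0) (λ.λ.0) ((λ.0 (λ.0)) (λ.0 (λ.0)))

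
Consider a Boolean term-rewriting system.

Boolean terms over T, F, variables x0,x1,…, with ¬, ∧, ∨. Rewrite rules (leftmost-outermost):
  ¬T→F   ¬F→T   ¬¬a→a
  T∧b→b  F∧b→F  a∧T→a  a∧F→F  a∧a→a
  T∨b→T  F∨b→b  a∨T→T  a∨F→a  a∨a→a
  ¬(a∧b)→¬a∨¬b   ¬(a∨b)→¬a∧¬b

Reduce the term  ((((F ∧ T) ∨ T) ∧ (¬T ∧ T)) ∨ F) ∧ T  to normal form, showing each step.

  start: ((((F ∧ T) ∨ T) ∧ (¬T ∧ T)) ∨ F) ∧ T
  step 1: (((F ∧ T) ∨ T) ∧ (¬T ∧ T)) ∨ F
  step 2: ((F ∧ T) ∨ T) ∧ (¬T ∧ T)
  step 3: T ∧ (¬T ∧ T)
  step 4: ¬T ∧ T
  step 5: ¬T
  step 6: F

Answer: normal form = F  (in 6 steps)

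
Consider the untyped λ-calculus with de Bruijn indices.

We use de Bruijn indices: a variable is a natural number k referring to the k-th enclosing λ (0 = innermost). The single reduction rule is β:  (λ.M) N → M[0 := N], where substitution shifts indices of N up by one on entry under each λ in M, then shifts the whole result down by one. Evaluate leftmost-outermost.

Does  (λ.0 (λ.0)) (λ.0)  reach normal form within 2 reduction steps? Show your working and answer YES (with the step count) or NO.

Answer: YES — reaches normal form λ.0 in 2 ≤ 2 steps

Working:
  start: (λ.0 (λ.0)) (λ.0)
  step 1: (λ.0) (λ.0)
  step 2: λ.0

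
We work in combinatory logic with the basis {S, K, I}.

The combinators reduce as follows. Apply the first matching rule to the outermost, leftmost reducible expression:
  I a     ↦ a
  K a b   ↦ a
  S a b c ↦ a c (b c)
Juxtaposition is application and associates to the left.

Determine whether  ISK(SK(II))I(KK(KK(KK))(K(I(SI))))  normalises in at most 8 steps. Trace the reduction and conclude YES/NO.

  start: ISK(SK(II))I(KK(KK(KK))(K(I(SI))))
  step 1: SK(SK(II))I(KK(KK(KK))(K(I(SI))))
  step 2: KI(SK(II)I)(KK(KK(KK))(K(I(SI))))
  step 3: I(KK(KK(KK))(K(I(SI))))
  step 4: KK(KK(KK))(K(I(SI)))
  step 5: K(K(I(SI)))
  step 6: K(K(SI))

Answer: YES — reaches normal form K(K(SI)) in 6 ≤ 8 steps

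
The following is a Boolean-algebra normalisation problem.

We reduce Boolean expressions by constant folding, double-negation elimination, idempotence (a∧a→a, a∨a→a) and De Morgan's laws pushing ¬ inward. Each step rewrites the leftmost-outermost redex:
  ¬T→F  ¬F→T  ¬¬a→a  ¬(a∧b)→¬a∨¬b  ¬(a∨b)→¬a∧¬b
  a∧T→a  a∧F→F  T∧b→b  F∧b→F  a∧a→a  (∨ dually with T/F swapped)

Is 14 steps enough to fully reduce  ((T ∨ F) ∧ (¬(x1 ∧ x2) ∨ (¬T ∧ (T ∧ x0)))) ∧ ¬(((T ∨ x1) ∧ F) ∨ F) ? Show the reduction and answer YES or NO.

Answer: NO — after 14 steps the term is (¬x1 ∨ ¬x2) ∧ T, not yet normal

Working:
  start: ((T ∨ F) ∧ (¬(x1 ∧ x2) ∨ (¬T ∧ (T ∧ x0)))) ∧ ¬(((T ∨ x1) ∧ F) ∨ F)
  [1] (T ∧ (¬(x1 ∧ x2) ∨ (¬T ∧ (T ∧ x0)))) ∧ ¬(((T ∨ x1) ∧ F) ∨ F)
  [2] (¬(x1 ∧ x2) ∨ (¬T ∧ (T ∧ x0))) ∧ ¬(((T ∨ x1) ∧ F) ∨ F)
  [3] ((¬x1 ∨ ¬x2) ∨ (¬T ∧ (T ∧ x0))) ∧ ¬(((T ∨ x1) ∧ F) ∨ F)
  [4] ((¬x1 ∨ ¬x2) ∨ (F ∧ (T ∧ x0))) ∧ ¬(((T ∨ x1) ∧ F) ∨ F)
  [5] ((¬x1 ∨ ¬x2) ∨ F) ∧ ¬(((T ∨ x1) ∧ F) ∨ F)
  [6] (¬x1 ∨ ¬x2) ∧ ¬(((T ∨ x1) ∧ F) ∨ F)
  [7] (¬x1 ∨ ¬x2) ∧ (¬((T ∨ x1) ∧ F) ∧ ¬F)
  [8] (¬x1 ∨ ¬x2) ∧ ((¬(T ∨ x1) ∨ ¬F) ∧ ¬F)
  [9] (¬x1 ∨ ¬x2) ∧ (((¬T ∧ ¬x1) ∨ ¬F) ∧ ¬F)
  [10] (¬x1 ∨ ¬x2) ∧ (((F ∧ ¬x1) ∨ ¬F) ∧ ¬F)
  [11] (¬x1 ∨ ¬x2) ∧ ((F ∨ ¬F) ∧ ¬F)
  [12] (¬x1 ∨ ¬x2) ∧ (¬F ∧ ¬F)
  [13] (¬x1 ∨ ¬x2) ∧ ¬F
  [14] (¬x1 ∨ ¬x2) ∧ T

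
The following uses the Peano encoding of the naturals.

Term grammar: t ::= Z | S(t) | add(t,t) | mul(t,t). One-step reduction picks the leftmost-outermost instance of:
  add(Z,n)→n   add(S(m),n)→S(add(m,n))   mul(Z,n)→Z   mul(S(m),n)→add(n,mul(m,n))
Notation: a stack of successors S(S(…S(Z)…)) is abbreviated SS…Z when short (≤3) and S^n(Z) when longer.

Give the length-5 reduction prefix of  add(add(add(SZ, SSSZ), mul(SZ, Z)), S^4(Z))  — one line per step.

  start: add(add(add(SZ, SSSZ), mul(SZ, Z)), S^4(Z))
  →1  add(add(S(add(Z, SSSZ)), mul(SZ, Z)), S^4(Z))
  →2  add(S(add(add(Z, SSSZ), mul(SZ, Z))), S^4(Z))
  →3  S(add(add(add(Z, SSSZ), mul(SZ, Z)), S^4(Z)))
  →4  S(add(add(SSSZ, mul(SZ, Z)), S^4(Z)))
  →5  S(add(S(add(SSZ, mul(SZ, Z))), S^4(Z)))

Answer: after 5 steps: S(add(S(add(SSZ, mul(SZ, Z))), S^4(Z)))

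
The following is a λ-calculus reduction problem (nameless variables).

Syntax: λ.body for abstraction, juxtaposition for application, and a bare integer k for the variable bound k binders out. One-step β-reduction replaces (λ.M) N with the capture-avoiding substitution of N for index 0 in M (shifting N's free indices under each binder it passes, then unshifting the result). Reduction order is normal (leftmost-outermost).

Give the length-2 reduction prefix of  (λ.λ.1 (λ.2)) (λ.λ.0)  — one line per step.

Answer: after 2 steps: λ.λ.0

Reduction:
  start: (λ.λ.1 (λ.2)) (λ.λ.0)
  [1] λ.(λ.λ.0) (λ.λ.λ.0)
  [2] λ.λ.0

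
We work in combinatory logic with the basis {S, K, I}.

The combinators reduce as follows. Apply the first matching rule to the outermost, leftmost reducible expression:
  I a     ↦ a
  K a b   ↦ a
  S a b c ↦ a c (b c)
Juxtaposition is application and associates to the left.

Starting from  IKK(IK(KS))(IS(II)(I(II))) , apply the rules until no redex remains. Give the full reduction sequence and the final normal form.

Answer: normal form = K(SII)  (in 6 steps)

Derivation:
  start: IKK(IK(KS))(IS(II)(I(II)))
  [1] KK(IK(KS))(IS(II)(I(II)))
  [2] K(IS(II)(I(II)))
  [3] K(S(II)(I(II)))
  [4] K(SI(I(II)))
  [5] K(SI(II))
  [6] K(SII)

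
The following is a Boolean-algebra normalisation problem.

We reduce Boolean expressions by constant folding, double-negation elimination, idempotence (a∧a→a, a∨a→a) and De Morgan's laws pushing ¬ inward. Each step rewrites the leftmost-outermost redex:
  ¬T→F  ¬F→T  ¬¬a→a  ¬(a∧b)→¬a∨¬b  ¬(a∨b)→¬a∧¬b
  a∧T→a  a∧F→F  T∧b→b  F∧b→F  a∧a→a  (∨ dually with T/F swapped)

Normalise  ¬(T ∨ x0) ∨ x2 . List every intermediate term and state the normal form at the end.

Answer: normal form = x2  (in 4 steps)

Working:
  start: ¬(T ∨ x0) ∨ x2
  →1  (¬T ∧ ¬x0) ∨ x2
  →2  (F ∧ ¬x0) ∨ x2
  →3  F ∨ x2
  →4  x2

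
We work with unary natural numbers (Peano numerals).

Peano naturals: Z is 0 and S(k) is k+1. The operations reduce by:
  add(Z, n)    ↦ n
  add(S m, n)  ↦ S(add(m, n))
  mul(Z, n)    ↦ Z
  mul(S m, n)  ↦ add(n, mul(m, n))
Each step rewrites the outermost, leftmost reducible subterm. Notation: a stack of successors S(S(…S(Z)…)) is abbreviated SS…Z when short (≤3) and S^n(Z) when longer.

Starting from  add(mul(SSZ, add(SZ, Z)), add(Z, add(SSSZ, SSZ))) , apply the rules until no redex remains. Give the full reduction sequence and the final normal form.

  start: add(mul(SSZ, add(SZ, Z)), add(Z, add(SSSZ, SSZ)))
  step 1: add(add(add(SZ, Z), mul(SZ, add(SZ, Z))), add(Z, add(SSSZ, SSZ)))
  step 2: add(add(S(add(Z, Z)), mul(SZ, add(SZ, Z))), add(Z, add(SSSZ, SSZ)))
  step 3: add(S(add(add(Z, Z), mul(SZ, add(SZ, Z)))), add(Z, add(SSSZ, SSZ)))
  step 4: S(add(add(add(Z, Z), mul(SZ, add(SZ, Z))), add(Z, add(SSSZ, SSZ))))
  step 5: S(add(add(Z, mul(SZ, add(SZ, Z))), add(Z, add(SSSZ, SSZ))))
  step 6: S(add(mul(SZ, add(SZ, Z)), add(Z, add(SSSZ, SSZ))))
  step 7: S(add(add(add(SZ, Z), mul(Z, add(SZ, Z))), add(Z, add(SSSZ, SSZ))))
  step 8: S(add(add(S(add(Z, Z)), mul(Z, add(SZ, Z))), add(Z, add(SSSZ, SSZ))))
  step 9: S(add(S(add(add(Z, Z), mul(Z, add(SZ, Z)))), add(Z, add(SSSZ, SSZ))))
  step 10: S(S(add(add(add(Z, Z), mul(Z, add(SZ, Z))), add(Z, add(SSSZ, SSZ)))))
  step 11: S(S(add(add(Z, mul(Z, add(SZ, Z))), add(Z, add(SSSZ, SSZ)))))
  step 12: S(S(add(mul(Z, add(SZ, Z)), add(Z, add(SSSZ, SSZ)))))
  step 13: S(S(add(Z, add(Z, add(SSSZ, SSZ)))))
  step 14: S(S(add(Z, add(SSSZ, SSZ))))
  step 15: S(S(add(SSSZ, SSZ)))
  step 16: S(S(S(add(SSZ, SSZ))))
  step 17: S(S(S(S(add(SZ, SSZ)))))
  step 18: S(S(S(S(S(add(Z, SSZ))))))
  step 19: S^7(Z)

Answer: normal form = S^7(Z)  (in 19 steps)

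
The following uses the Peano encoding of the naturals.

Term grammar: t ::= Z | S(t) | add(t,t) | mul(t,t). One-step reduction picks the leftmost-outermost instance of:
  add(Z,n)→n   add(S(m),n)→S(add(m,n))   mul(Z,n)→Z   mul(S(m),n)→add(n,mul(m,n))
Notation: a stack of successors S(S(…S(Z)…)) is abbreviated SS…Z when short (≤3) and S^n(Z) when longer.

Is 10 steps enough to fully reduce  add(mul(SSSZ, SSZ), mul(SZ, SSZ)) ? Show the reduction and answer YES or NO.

  start: add(mul(SSSZ, SSZ), mul(SZ, SSZ))
  [1] add(add(SSZ, mul(SSZ, SSZ)), mul(SZ, SSZ))
  [2] add(S(add(SZ, mul(SSZ, SSZ))), mul(SZ, SSZ))
  [3] S(add(add(SZ, mul(SSZ, SSZ)), mul(SZ, SSZ)))
  [4] S(add(S(add(Z, mul(SSZ, SSZ))), mul(SZ, SSZ)))
  [5] S(S(add(add(Z, mul(SSZ, SSZ)), mul(SZ, SSZ))))
  [6] S(S(add(mul(SSZ, SSZ), mul(SZ, SSZ))))
  [7] S(S(add(add(SSZ, mul(SZ, SSZ)), mul(SZ, SSZ))))
  [8] S(S(add(S(add(SZ, mul(SZ, SSZ))), mul(SZ, SSZ))))
  [9] S(S(S(add(add(SZ, mul(SZ, SSZ)), mul(SZ, SSZ)))))
  [10] S(S(S(add(S(add(Z, mul(SZ, SSZ))), mul(SZ, SSZ)))))

Answer: NO — after 10 steps the term is S(S(S(add(S(add(Z, mul(SZ, SSZ))), mul(SZ, SSZ))))), not yet normal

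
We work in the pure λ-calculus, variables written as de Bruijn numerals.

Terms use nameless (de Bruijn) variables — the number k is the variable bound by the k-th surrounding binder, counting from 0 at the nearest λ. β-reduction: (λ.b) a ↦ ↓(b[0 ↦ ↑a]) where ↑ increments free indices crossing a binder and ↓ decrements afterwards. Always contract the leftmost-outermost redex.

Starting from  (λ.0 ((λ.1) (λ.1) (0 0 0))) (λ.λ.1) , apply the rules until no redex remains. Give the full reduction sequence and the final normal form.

  start: (λ.0 ((λ.1) (λ.1) (0 0 0))) (λ.λ.1)
  →1  (λ.λ.1) ((λ.λ.λ.1) (λ.λ.λ.1) ((λ.λ.1) (λ.λ.1) (λ.λ.1)))
  →2  λ.(λ.λ.λ.1) (λ.λ.λ.1) ((λ.λ.1) (λ.λ.1) (λ.λ.1))
  →3  λ.(λ.λ.1) ((λ.λ.1) (λ.λ.1) (λ.λ.1))
  →4  λ.λ.(λ.λ.1) (λ.λ.1) (λ.λ.1)
  →5  λ.λ.(λ.λ.λ.1) (λ.λ.1)
  →6  λ.λ.λ.λ.1

Answer: normal form = λ.λ.λ.λ.1  (in 6 steps)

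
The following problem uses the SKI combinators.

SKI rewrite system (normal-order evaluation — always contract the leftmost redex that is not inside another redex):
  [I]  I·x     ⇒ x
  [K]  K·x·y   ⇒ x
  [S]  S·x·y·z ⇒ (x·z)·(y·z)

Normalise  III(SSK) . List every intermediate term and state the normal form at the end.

  start: III(SSK)
  →1  II(SSK)
  →2  I(SSK)
  →3  SSK

Answer: normal form = SSK  (in 3 steps)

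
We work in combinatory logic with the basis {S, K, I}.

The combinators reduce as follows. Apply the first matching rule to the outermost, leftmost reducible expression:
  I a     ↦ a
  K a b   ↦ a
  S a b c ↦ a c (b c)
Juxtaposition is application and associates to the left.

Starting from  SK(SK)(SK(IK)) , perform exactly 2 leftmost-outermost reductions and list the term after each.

  start: SK(SK)(SK(IK))
  →1  K(SK(IK))(SK(SK(IK)))
  →2  SK(IK)

Answer: after 2 steps: SK(IK)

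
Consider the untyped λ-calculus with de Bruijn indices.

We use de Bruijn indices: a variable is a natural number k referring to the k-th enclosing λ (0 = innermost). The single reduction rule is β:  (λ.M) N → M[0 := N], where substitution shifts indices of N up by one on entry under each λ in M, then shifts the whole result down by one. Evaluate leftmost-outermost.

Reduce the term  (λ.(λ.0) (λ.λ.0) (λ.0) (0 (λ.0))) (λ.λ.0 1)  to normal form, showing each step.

Answer: normal form = λ.0 (λ.0)  (in 5 steps)

Working:
  start: (λ.(λ.0) (λ.λ.0) (λ.0) (0 (λ.0))) (λ.λ.0 1)
  step 1: (λ.0) (λ.λ.0) (λ.0) ((λ.λ.0 1) (λ.0))
  step 2: (λ.λ.0) (λ.0) ((λ.λ.0 1) (λ.0))
  step 3: (λ.0) ((λ.λ.0 1) (λ.0))
  step 4: (λ.λ.0 1) (λ.0)
  step 5: λ.0 (λ.0)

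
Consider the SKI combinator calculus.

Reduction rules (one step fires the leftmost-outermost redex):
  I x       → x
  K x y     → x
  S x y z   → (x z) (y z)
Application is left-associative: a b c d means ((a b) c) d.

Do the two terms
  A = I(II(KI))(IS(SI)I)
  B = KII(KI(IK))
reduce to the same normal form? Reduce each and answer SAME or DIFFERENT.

Answer: SAME — A ⇓ I, B ⇓ I

Reduction:
Term A:
  start: I(II(KI))(IS(SI)I)
  step 1: II(KI)(IS(SI)I)
  step 2: I(KI)(IS(SI)I)
  step 3: KI(IS(SI)I)
  step 4: I

Term B:
  start: KII(KI(IK))
  step 1: I(KI(IK))
  step 2: KI(IK)
  step 3: I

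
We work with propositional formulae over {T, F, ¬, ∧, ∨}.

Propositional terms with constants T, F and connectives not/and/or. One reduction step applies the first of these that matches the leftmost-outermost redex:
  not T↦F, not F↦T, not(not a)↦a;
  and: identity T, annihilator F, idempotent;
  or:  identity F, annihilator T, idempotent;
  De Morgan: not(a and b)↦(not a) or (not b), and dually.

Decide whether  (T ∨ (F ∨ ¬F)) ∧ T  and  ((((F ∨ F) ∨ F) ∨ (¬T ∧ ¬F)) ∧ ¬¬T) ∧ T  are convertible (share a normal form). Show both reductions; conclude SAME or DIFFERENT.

Answer: DIFFERENT — A ⇓ T, B ⇓ F

Reduction:
Term A:
  start: (T ∨ (F ∨ ¬F)) ∧ T
  [1] T ∨ (F ∨ ¬F)
  [2] T

Term B:
  start: ((((F ∨ F) ∨ F) ∨ (¬T ∧ ¬F)) ∧ ¬¬T) ∧ T
  [1] (((F ∨ F) ∨ F) ∨ (¬T ∧ ¬F)) ∧ ¬¬T
  [2] ((F ∨ F) ∨ (¬T ∧ ¬F)) ∧ ¬¬T
  [3] (F ∨ (¬T ∧ ¬F)) ∧ ¬¬T
  [4] (¬T ∧ ¬F) ∧ ¬¬T
  [5] (F ∧ ¬F) ∧ ¬¬T
  [6] F ∧ ¬¬T
  [7] F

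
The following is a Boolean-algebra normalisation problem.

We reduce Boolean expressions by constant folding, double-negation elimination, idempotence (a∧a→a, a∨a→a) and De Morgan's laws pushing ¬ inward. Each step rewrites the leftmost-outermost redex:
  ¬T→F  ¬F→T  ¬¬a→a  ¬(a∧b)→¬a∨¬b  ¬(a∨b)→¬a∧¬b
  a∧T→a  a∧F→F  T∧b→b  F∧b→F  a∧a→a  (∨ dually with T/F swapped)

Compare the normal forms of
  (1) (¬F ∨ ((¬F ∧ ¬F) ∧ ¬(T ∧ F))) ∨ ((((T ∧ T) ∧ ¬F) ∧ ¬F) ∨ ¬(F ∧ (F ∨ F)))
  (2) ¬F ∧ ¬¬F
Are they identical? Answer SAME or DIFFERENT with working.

Term A:
  start: (¬F ∨ ((¬F ∧ ¬F) ∧ ¬(T ∧ F))) ∨ ((((T ∧ T) ∧ ¬F) ∧ ¬F) ∨ ¬(F ∧ (F ∨ F)))
  step 1: (T ∨ ((¬F ∧ ¬F) ∧ ¬(T ∧ F))) ∨ ((((T ∧ T) ∧ ¬F) ∧ ¬F) ∨ ¬(F ∧ (F ∨ F)))
  step 2: T ∨ ((((T ∧ T) ∧ ¬F) ∧ ¬F) ∨ ¬(F ∧ (F ∨ F)))
  step 3: T

Term B:
  start: ¬F ∧ ¬¬F
  step 1: T ∧ ¬¬F
  step 2: ¬¬F
  step 3: F

Answer: DIFFERENT — A ⇓ T, B ⇓ F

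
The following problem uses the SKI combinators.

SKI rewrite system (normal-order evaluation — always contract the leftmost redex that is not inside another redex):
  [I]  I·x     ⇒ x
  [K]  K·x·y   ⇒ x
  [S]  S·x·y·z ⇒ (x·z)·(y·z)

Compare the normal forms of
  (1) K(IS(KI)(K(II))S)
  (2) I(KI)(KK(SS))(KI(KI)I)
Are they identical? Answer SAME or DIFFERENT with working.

Answer: DIFFERENT — A ⇓ KI, B ⇓ I

Working:
Term A:
  start: K(IS(KI)(K(II))S)
  →1  K(S(KI)(K(II))S)
  →2  K(KIS(K(II)S))
  →3  K(I(K(II)S))
  →4  K(K(II)S)
  →5  K(II)
  →6  KI

Term B:
  start: I(KI)(KK(SS))(KI(KI)I)
  →1  KI(KK(SS))(KI(KI)I)
  →2  I(KI(KI)I)
  →3  KI(KI)I
  →4  II
  →5  I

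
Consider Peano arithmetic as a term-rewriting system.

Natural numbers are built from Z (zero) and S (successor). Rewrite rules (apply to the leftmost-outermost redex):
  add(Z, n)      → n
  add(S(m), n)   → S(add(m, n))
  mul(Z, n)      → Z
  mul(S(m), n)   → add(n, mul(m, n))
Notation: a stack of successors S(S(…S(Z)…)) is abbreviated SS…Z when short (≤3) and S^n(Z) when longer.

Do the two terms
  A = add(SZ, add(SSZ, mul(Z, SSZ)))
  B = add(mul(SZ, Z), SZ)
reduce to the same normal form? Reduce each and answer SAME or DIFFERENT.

Answer: DIFFERENT — A ⇓ SSSZ, B ⇓ SZ

Working:
Term A:
  start: add(SZ, add(SSZ, mul(Z, SSZ)))
  [1] S(add(Z, add(SSZ, mul(Z, SSZ))))
  [2] S(add(SSZ, mul(Z, SSZ)))
  [3] S(S(add(SZ, mul(Z, SSZ))))
  [4] S(S(S(add(Z, mul(Z, SSZ)))))
  [5] S(S(S(mul(Z, SSZ))))
  [6] SSSZ

Term B:
  start: add(mul(SZ, Z), SZ)
  [1] add(add(Z, mul(Z, Z)), SZ)
  [2] add(mul(Z, Z), SZ)
  [3] add(Z, SZ)
  [4] SZ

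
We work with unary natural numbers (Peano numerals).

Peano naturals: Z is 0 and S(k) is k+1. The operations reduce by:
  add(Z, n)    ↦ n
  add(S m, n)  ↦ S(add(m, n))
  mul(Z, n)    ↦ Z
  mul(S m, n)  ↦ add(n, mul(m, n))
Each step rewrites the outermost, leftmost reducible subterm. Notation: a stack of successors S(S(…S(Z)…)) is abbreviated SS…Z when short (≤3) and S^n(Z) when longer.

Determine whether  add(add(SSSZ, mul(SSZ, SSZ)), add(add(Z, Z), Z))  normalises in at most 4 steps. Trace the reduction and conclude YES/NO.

Answer: NO — after 4 steps the term is S(S(add(add(SZ, mul(SSZ, SSZ)), add(add(Z, Z), Z)))), not yet normal

Working:
  start: add(add(SSSZ, mul(SSZ, SSZ)), add(add(Z, Z), Z))
  →1  add(S(add(SSZ, mul(SSZ, SSZ))), add(add(Z, Z), Z))
  →2  S(add(add(SSZ, mul(SSZ, SSZ)), add(add(Z, Z), Z)))
  →3  S(add(S(add(SZ, mul(SSZ, SSZ))), add(add(Z, Z), Z)))
  →4  S(S(add(add(SZ, mul(SSZ, SSZ)), add(add(Z, Z), Z))))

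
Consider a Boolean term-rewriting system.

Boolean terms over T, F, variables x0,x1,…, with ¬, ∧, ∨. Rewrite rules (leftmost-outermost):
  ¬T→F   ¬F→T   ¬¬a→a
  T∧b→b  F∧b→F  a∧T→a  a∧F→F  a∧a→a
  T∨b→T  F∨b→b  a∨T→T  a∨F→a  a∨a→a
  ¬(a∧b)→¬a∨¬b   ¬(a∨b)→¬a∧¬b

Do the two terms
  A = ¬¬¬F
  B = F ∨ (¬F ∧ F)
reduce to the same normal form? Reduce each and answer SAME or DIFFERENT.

Answer: DIFFERENT — A ⇓ T, B ⇓ F

Reduction:
Term A:
  start: ¬¬¬F
  [1] ¬F
  [2] T

Term B:
  start: F ∨ (¬F ∧ F)
  [1] ¬F ∧ F
  [2] F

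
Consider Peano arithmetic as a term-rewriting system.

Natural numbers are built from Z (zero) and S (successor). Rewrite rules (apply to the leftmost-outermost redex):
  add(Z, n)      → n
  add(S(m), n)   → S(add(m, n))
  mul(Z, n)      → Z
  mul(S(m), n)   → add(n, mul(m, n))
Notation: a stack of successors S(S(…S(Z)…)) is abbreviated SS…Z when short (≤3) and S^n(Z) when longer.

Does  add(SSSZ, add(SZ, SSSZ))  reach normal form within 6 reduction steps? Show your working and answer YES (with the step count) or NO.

Answer: YES — reaches normal form S^7(Z) in 6 ≤ 6 steps

Reduction:
  start: add(SSSZ, add(SZ, SSSZ))
  [1] S(add(SSZ, add(SZ, SSSZ)))
  [2] S(S(add(SZ, add(SZ, SSSZ))))
  [3] S(S(S(add(Z, add(SZ, SSSZ)))))
  [4] S(S(S(add(SZ, SSSZ))))
  [5] S(S(S(S(add(Z, SSSZ)))))
  [6] S^7(Z)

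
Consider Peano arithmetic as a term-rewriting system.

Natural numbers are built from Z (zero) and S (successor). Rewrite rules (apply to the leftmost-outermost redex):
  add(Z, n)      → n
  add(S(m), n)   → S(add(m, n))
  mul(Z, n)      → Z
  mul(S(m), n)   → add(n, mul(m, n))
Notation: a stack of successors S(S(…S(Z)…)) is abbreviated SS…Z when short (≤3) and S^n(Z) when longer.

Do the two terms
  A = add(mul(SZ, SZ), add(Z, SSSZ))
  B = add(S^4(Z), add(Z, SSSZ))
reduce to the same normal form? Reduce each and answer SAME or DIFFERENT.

Term A:
  start: add(mul(SZ, SZ), add(Z, SSSZ))
  step 1: add(add(SZ, mul(Z, SZ)), add(Z, SSSZ))
  step 2: add(S(add(Z, mul(Z, SZ))), add(Z, SSSZ))
  step 3: S(add(add(Z, mul(Z, SZ)), add(Z, SSSZ)))
  step 4: S(add(mul(Z, SZ), add(Z, SSSZ)))
  step 5: S(add(Z, add(Z, SSSZ)))
  step 6: S(add(Z, SSSZ))
  step 7: S^4(Z)

Term B:
  start: add(S^4(Z), add(Z, SSSZ))
  step 1: S(add(SSSZ, add(Z, SSSZ)))
  step 2: S(S(add(SSZ, add(Z, SSSZ))))
  step 3: S(S(S(add(SZ, add(Z, SSSZ)))))
  step 4: S(S(S(S(add(Z, add(Z, SSSZ))))))
  step 5: S(S(S(S(add(Z, SSSZ)))))
  step 6: S^7(Z)

Answer: DIFFERENT — A ⇓ S^4(Z), B ⇓ S^7(Z)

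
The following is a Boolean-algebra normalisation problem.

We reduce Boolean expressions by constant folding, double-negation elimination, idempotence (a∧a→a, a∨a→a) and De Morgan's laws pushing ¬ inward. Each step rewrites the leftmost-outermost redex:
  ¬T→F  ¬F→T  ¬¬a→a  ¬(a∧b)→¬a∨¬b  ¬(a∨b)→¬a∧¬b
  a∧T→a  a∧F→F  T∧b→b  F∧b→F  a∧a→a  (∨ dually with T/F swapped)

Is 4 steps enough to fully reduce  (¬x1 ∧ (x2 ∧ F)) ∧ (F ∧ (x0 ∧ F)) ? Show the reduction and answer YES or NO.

Answer: YES — reaches normal form F in 3 ≤ 4 steps

Derivation:
  start: (¬x1 ∧ (x2 ∧ F)) ∧ (F ∧ (x0 ∧ F))
  [1] (¬x1 ∧ F) ∧ (F ∧ (x0 ∧ F))
  [2] F ∧ (F ∧ (x0 ∧ F))
  [3] F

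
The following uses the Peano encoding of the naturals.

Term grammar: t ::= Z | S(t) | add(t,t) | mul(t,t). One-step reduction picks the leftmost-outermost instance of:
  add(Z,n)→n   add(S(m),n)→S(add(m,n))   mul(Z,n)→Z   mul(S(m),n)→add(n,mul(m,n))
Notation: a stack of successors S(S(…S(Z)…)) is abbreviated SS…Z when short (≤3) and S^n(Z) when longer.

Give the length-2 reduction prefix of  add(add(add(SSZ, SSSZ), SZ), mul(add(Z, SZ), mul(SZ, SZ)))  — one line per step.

  start: add(add(add(SSZ, SSSZ), SZ), mul(add(Z, SZ), mul(SZ, SZ)))
  [1] add(add(S(add(SZ, SSSZ)), SZ), mul(add(Z, SZ), mul(SZ, SZ)))
  [2] add(S(add(add(SZ, SSSZ), SZ)), mul(add(Z, SZ), mul(SZ, SZ)))

Answer: after 2 steps: add(S(add(add(SZ, SSSZ), SZ)), mul(add(Z, SZ), mul(SZ, SZ)))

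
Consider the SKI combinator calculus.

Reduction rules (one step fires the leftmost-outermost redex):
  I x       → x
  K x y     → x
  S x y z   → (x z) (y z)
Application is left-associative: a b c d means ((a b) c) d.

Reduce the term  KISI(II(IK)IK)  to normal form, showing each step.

  start: KISI(II(IK)IK)
  [1] II(II(IK)IK)
  [2] I(II(IK)IK)
  [3] II(IK)IK
  [4] I(IK)IK
  [5] IKIK
  [6] KIK
  [7] I

Answer: normal form = I  (in 7 steps)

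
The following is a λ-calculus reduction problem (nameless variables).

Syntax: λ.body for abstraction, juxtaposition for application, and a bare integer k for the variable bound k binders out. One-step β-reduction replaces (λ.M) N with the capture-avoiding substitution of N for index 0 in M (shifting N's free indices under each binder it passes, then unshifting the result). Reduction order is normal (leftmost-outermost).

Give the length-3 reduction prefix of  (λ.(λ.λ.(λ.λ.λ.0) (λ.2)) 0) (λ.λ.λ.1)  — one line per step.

  start: (λ.(λ.λ.(λ.λ.λ.0) (λ.2)) 0) (λ.λ.λ.1)
  →1  (λ.λ.(λ.λ.λ.0) (λ.2)) (λ.λ.λ.1)
  →2  λ.(λ.λ.λ.0) (λ.λ.λ.λ.1)
  →3  λ.λ.λ.0

Answer: after 3 steps: λ.λ.λ.0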